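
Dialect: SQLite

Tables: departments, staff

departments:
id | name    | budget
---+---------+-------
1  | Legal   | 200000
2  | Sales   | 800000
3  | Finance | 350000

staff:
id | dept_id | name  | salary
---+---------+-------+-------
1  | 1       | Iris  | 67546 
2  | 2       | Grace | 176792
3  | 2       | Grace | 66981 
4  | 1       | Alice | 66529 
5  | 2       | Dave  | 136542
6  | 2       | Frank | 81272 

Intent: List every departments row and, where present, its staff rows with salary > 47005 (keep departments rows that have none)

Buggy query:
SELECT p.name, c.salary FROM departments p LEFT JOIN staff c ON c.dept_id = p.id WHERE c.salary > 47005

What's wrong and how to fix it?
Bug: A WHERE condition on the right-hand table after LEFT JOIN drops unmatched parents

Fix: Move the right-table condition into the ON clause so unmatched parents are kept

Corrected query:
SELECT p.name, c.salary FROM departments p LEFT JOIN staff c ON c.dept_id = p.id AND c.salary > 47005

Result:
name    | salary
--------+-------
Legal   | 66529 
Legal   | 67546 
Sales   | 66981 
Sales   | 81272 
Sales   | 136542
Sales   | 176792
Finance | NULL  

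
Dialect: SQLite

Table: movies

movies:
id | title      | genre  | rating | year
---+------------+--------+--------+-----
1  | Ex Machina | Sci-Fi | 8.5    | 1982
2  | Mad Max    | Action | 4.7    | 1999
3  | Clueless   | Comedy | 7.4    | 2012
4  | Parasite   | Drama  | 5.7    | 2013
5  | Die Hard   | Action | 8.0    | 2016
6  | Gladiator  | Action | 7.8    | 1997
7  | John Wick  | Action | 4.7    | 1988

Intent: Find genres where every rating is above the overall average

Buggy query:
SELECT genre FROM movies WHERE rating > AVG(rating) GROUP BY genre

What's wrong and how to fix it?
Bug: AVG() is an aggregate; it can't sit directly in WHERE

Fix: Compute the overall average in a scalar subquery and compare each group's MIN against it in HAVING

Corrected query:
SELECT genre FROM movies GROUP BY genre HAVING MIN(rating) > (SELECT AVG(rating) FROM movies)

Result:
genre 
------
Comedy
Sci-Fi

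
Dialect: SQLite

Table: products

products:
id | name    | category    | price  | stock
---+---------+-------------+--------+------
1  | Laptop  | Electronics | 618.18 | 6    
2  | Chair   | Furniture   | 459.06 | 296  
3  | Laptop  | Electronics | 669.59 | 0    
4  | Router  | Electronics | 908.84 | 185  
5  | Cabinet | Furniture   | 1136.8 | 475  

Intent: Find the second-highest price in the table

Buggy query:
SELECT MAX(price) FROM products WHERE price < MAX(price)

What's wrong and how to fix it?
Bug: The inner MAX is an aggregate inside WHERE, which is not allowed

Fix: Put the inner MAX in a scalar subquery

Corrected query:
SELECT MAX(price) FROM products WHERE price < (SELECT MAX(price) FROM products)

Result:
MAX(price)
----------
908.84    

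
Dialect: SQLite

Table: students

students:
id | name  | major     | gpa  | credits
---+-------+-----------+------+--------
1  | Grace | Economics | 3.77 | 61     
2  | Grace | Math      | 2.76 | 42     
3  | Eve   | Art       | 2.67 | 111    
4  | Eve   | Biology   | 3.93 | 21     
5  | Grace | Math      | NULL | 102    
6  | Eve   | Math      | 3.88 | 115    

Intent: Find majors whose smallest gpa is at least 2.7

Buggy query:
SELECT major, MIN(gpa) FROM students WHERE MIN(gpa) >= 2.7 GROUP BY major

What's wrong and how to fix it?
Bug: MIN() in WHERE is a misuse of aggregate

Fix: Use HAVING for the per-group MIN condition

Corrected query:
SELECT major, MIN(gpa) FROM students GROUP BY major HAVING MIN(gpa) >= 2.7

Result:
major     | MIN(gpa)
----------+---------
Biology   | 3.93    
Economics | 3.77    
Math      | 2.76    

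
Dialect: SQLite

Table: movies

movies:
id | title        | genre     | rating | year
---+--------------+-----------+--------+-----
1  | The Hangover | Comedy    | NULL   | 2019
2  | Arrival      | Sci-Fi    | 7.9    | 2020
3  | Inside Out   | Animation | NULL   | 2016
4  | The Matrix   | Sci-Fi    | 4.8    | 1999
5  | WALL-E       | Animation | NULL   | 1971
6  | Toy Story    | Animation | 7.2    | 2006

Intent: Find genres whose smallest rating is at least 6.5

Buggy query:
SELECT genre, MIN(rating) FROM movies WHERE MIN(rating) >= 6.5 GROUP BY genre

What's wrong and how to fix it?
Bug: MIN() in WHERE is a misuse of aggregate

Fix: Replace WHERE with HAVING after the GROUP BY

Corrected query:
SELECT genre, MIN(rating) FROM movies GROUP BY genre HAVING MIN(rating) >= 6.5

Result:
genre     | MIN(rating)
----------+------------
Animation | 7.2        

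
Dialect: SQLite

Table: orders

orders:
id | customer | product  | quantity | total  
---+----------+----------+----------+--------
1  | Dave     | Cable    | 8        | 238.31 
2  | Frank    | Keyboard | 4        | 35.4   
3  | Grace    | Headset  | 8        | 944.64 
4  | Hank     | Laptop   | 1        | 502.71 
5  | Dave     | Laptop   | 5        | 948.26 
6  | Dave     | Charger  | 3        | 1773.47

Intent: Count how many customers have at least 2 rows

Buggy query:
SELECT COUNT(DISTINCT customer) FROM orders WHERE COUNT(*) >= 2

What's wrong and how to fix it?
Bug: WHERE filters individual rows, not groups, so a group-level COUNT is invalid there

Fix: Group first with HAVING COUNT(*) >= 2, then COUNT the resulting groups

Corrected query:
SELECT COUNT(*) FROM (SELECT customer FROM orders GROUP BY customer HAVING COUNT(*) >= 2)

Result:
COUNT(*)
--------
1       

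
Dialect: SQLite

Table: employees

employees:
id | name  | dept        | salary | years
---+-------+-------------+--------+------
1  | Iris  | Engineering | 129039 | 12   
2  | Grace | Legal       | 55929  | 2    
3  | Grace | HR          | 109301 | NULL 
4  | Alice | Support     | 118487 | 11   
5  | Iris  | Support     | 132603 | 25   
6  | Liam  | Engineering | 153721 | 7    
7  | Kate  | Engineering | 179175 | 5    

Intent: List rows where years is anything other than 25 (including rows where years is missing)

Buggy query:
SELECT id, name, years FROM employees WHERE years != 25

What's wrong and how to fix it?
Bug: 'years != 25' is unknown when years is NULL, so NULL rows are silently excluded

Fix: Handle NULL separately with IS NULL alongside the inequality

Corrected query:
SELECT id, name, years FROM employees WHERE years != 25 OR years IS NULL

Result:
id | name  | years
---+-------+------
1  | Iris  | 12   
2  | Grace | 2    
3  | Grace | NULL 
4  | Alice | 11   
6  | Liam  | 7    
7  | Kate  | 5    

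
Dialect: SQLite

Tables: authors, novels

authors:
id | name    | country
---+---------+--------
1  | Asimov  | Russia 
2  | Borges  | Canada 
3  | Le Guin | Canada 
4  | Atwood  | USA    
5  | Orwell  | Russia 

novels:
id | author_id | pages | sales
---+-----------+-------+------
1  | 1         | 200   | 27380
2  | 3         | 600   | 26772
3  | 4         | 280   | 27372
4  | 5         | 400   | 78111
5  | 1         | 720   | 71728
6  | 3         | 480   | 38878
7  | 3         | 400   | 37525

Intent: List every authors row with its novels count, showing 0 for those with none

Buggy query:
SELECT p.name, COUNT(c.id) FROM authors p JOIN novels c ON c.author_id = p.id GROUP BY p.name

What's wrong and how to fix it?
Bug: An inner join excludes parents with zero children

Fix: Use LEFT JOIN so parents without children still appear (COUNT(c.id) gives 0)

Corrected query:
SELECT p.name, COUNT(c.id) FROM authors p LEFT JOIN novels c ON c.author_id = p.id GROUP BY p.name

Result:
name    | COUNT(c.id)
--------+------------
Asimov  | 2          
Atwood  | 1          
Borges  | 0          
Le Guin | 3          
Orwell  | 1          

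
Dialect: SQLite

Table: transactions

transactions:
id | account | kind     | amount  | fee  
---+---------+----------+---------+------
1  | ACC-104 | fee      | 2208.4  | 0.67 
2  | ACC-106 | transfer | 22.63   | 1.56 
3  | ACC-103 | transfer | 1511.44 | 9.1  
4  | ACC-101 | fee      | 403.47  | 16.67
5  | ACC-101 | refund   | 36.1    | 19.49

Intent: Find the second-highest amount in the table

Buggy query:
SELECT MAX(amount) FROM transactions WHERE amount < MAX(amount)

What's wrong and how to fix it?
Bug: MAX(amount) on the right of the comparison is an aggregate-in-WHERE error

Fix: Compute the overall MAX in a subquery, then take MAX of rows below it

Corrected query:
SELECT MAX(amount) FROM transactions WHERE amount < (SELECT MAX(amount) FROM transactions)

Result:
MAX(amount)
-----------
1511.44    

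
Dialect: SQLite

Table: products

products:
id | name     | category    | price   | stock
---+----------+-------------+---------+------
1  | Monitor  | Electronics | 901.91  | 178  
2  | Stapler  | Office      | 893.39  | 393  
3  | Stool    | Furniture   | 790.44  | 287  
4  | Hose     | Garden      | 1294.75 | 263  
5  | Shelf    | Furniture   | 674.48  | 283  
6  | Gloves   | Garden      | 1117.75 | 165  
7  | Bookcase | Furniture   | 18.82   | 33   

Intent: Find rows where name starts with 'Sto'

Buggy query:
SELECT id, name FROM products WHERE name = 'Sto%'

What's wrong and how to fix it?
Bug: Wildcards only work with LIKE; '=' treats '%' as a literal character

Fix: Replace '=' with LIKE so 'Sto%' is treated as a pattern

Corrected query:
SELECT id, name FROM products WHERE name LIKE 'Sto%'

Result:
id | name 
---+------
3  | Stool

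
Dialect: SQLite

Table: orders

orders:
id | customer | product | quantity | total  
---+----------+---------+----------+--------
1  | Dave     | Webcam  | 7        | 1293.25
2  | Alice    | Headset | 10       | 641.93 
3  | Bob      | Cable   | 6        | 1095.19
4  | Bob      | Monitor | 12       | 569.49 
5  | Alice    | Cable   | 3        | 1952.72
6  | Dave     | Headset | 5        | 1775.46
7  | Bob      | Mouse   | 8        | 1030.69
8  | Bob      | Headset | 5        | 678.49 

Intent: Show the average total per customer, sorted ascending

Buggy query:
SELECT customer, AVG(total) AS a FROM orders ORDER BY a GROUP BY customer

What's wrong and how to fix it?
Bug: GROUP BY must precede ORDER BY

Fix: Move ORDER BY to the end, after GROUP BY

Corrected query:
SELECT customer, AVG(total) AS a FROM orders GROUP BY customer ORDER BY a

Result:
customer | a       
---------+---------
Bob      | 843.465 
Alice    | 1297.325
Dave     | 1534.355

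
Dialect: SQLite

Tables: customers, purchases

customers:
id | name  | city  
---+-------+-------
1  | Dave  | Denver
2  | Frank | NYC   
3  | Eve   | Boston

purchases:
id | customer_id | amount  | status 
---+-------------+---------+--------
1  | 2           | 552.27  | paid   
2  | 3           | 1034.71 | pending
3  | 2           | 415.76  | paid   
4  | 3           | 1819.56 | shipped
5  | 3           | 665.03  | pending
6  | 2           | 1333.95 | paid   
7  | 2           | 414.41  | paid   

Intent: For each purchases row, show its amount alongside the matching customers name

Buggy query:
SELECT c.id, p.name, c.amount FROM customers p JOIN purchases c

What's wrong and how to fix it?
Bug: Missing join condition: each purchases row is matched to all customers rows instead of just its own

Fix: Specify the join condition linking the foreign key to the parent id

Corrected query:
SELECT c.id, p.name, c.amount FROM customers p JOIN purchases c ON c.customer_id = p.id

Result:
id | name  | amount 
---+-------+--------
1  | Frank | 552.27 
2  | Eve   | 1034.71
3  | Frank | 415.76 
4  | Eve   | 1819.56
5  | Eve   | 665.03 
6  | Frank | 1333.95
7  | Frank | 414.41 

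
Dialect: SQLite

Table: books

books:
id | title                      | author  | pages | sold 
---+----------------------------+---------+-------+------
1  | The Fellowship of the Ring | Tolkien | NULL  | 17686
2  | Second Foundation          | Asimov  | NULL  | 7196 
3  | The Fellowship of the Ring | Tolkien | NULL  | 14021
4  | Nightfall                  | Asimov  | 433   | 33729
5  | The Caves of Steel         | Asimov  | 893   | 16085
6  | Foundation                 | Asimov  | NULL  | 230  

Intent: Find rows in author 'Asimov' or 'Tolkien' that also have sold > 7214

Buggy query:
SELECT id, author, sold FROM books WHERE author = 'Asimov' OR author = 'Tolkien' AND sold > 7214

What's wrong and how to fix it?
Bug: AND binds tighter than OR, so this parses as author = 'Asimov' OR (author = 'Tolkien' AND sold > 7214)

Fix: Group the OR with parentheses (or use IN), then AND the threshold

Corrected query:
SELECT id, author, sold FROM books WHERE (author = 'Asimov' OR author = 'Tolkien') AND sold > 7214

Result:
id | author  | sold 
---+---------+------
1  | Tolkien | 17686
3  | Tolkien | 14021
4  | Asimov  | 33729
5  | Asimov  | 16085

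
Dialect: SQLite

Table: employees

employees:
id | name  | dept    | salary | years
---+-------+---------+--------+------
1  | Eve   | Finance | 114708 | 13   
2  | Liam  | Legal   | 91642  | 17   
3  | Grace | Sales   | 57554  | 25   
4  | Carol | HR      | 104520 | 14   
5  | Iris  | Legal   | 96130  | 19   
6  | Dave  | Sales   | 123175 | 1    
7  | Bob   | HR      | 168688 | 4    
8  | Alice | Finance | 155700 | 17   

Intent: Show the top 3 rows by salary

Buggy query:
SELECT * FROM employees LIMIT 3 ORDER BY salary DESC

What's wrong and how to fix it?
Bug: ORDER BY cannot follow LIMIT; LIMIT is the final clause

Fix: Swap the clauses: ORDER BY first, then LIMIT

Corrected query:
SELECT * FROM employees ORDER BY salary DESC LIMIT 3

Result:
id | name  | dept    | salary | years
---+-------+---------+--------+------
7  | Bob   | HR      | 168688 | 4    
8  | Alice | Finance | 155700 | 17   
6  | Dave  | Sales   | 123175 | 1    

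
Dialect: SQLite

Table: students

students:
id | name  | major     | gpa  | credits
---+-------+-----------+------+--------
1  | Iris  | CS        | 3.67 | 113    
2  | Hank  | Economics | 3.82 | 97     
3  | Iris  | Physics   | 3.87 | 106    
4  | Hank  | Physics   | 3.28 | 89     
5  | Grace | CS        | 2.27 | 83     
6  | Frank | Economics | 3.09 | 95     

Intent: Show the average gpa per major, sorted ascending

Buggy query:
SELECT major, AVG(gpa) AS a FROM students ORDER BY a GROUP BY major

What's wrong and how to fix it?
Bug: ORDER BY appears before GROUP BY; SQL clause order requires GROUP BY first

Fix: Reorder: SELECT … FROM … GROUP BY … ORDER BY …

Corrected query:
SELECT major, AVG(gpa) AS a FROM students GROUP BY major ORDER BY a

Result:
major     | a    
----------+------
CS        | 2.97 
Economics | 3.455
Physics   | 3.575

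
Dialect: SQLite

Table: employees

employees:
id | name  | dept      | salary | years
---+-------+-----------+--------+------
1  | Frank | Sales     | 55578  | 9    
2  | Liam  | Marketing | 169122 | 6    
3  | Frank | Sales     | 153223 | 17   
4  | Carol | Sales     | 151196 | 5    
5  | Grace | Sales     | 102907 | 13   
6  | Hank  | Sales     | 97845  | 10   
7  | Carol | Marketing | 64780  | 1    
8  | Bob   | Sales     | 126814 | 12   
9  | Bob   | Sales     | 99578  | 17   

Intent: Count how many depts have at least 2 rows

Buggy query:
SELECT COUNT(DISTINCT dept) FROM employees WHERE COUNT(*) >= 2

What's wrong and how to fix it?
Bug: COUNT(*) cannot appear in WHERE; the per-group count doesn't exist yet

Fix: Use a subquery that GROUPs and filters with HAVING, then count its rows

Corrected query:
SELECT COUNT(*) FROM (SELECT dept FROM employees GROUP BY dept HAVING COUNT(*) >= 2)

Result:
COUNT(*)
--------
2       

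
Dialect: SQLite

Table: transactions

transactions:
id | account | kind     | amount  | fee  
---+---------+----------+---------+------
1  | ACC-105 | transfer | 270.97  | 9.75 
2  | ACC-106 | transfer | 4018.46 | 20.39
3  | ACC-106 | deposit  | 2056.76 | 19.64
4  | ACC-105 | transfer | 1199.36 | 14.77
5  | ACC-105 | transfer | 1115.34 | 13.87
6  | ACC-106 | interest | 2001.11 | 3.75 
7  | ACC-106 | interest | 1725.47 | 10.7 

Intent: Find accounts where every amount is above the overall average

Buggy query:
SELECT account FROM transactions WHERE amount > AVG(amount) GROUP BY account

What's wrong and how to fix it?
Bug: WHERE evaluates per row before aggregation, so AVG() is unavailable

Fix: Compute the overall average in a scalar subquery and compare each group's MIN against it in HAVING

Corrected query:
SELECT account FROM transactions GROUP BY account HAVING MIN(amount) > (SELECT AVG(amount) FROM transactions)

Result:
(no rows)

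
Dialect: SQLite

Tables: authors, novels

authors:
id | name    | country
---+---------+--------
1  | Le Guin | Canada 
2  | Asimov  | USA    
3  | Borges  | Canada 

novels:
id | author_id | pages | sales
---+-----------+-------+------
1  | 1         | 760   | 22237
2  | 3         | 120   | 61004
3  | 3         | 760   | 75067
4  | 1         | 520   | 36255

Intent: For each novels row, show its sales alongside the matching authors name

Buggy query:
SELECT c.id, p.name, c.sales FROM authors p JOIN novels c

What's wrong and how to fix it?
Bug: JOIN with no ON clause produces a cartesian product; every novels row pairs with every authors row

Fix: Specify the join condition linking the foreign key to the parent id

Corrected query:
SELECT c.id, p.name, c.sales FROM authors p JOIN novels c ON c.author_id = p.id

Result:
id | name    | sales
---+---------+------
1  | Le Guin | 22237
2  | Borges  | 61004
3  | Borges  | 75067
4  | Le Guin | 36255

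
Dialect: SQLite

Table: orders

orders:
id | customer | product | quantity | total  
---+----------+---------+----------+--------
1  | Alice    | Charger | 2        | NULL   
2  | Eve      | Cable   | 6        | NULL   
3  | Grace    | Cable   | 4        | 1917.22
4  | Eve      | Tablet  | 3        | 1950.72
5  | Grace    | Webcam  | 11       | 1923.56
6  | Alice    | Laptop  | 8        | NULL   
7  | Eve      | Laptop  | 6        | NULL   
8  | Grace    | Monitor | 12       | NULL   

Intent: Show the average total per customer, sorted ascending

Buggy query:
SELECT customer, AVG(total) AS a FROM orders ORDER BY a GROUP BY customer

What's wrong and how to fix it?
Bug: GROUP BY must precede ORDER BY

Fix: Reorder: SELECT … FROM … GROUP BY … ORDER BY …

Corrected query:
SELECT customer, AVG(total) AS a FROM orders GROUP BY customer ORDER BY a

Result:
customer | a      
---------+--------
Alice    | NULL   
Grace    | 1920.39
Eve      | 1950.72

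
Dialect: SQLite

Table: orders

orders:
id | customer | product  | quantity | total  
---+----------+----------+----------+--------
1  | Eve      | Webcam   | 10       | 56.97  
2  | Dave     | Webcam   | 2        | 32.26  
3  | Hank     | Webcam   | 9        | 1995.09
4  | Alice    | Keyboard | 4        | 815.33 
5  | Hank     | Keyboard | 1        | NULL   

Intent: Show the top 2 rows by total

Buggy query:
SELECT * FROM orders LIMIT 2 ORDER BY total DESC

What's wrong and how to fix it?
Bug: ORDER BY cannot follow LIMIT; LIMIT is the final clause

Fix: Swap the clauses: ORDER BY first, then LIMIT

Corrected query:
SELECT * FROM orders ORDER BY total DESC LIMIT 2

Result:
id | customer | product  | quantity | total  
---+----------+----------+----------+--------
3  | Hank     | Webcam   | 9        | 1995.09
4  | Alice    | Keyboard | 4        | 815.33 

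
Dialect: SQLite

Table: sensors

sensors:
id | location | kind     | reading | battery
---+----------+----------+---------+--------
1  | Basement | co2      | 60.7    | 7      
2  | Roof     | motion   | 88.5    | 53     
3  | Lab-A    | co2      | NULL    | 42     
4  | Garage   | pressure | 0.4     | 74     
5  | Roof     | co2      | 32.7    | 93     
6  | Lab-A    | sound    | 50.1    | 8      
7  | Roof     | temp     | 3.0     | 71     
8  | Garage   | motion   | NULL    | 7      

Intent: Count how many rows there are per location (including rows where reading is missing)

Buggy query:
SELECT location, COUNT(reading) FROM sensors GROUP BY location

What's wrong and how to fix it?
Bug: COUNT(column) counts non-NULL values only; rows with NULL reading aren't counted

Fix: Use COUNT(*) to count all rows regardless of NULL

Corrected query:
SELECT location, COUNT(*) FROM sensors GROUP BY location

Result:
location | COUNT(*)
---------+---------
Basement | 1       
Garage   | 2       
Lab-A    | 2       
Roof     | 3       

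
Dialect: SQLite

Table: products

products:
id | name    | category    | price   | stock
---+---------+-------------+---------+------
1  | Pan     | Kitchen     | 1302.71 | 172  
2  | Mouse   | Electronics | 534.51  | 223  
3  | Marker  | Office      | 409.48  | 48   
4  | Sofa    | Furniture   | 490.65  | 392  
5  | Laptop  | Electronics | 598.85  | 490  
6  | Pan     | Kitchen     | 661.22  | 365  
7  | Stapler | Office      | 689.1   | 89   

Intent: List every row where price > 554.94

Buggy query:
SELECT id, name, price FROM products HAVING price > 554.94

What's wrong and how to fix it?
Bug: HAVING filters the output of aggregation, but this query has no GROUP BY and no aggregate functions, so SQLite rejects it (HAVING clause on a non-aggregate query); the condition here is per row

Fix: Replace HAVING with WHERE since the condition applies to individual rows

Corrected query:
SELECT id, name, price FROM products WHERE price > 554.94

Result:
id | name    | price  
---+---------+--------
1  | Pan     | 1302.71
5  | Laptop  | 598.85 
6  | Pan     | 661.22 
7  | Stapler | 689.1  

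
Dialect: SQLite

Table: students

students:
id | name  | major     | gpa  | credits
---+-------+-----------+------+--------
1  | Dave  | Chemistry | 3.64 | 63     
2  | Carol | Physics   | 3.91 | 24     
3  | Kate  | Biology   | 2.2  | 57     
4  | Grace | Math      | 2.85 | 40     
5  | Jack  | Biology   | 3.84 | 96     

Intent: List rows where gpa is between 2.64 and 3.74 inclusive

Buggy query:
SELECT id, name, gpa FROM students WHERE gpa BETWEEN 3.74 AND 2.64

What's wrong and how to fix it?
Bug: BETWEEN expects the lower bound first; with 3.74 AND 2.64 the range is empty

Fix: Swap the bounds so the smaller value comes first

Corrected query:
SELECT id, name, gpa FROM students WHERE gpa BETWEEN 2.64 AND 3.74

Result:
id | name  | gpa 
---+-------+-----
1  | Dave  | 3.64
4  | Grace | 2.85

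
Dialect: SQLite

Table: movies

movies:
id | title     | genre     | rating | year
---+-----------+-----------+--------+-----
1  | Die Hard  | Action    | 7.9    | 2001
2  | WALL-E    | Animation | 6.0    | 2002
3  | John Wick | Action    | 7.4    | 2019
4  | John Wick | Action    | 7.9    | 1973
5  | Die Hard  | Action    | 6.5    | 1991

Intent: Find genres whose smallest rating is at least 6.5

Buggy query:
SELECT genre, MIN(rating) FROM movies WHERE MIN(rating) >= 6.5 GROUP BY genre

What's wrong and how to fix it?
Bug: Aggregates like MIN are computed per group after WHERE runs

Fix: Use HAVING for the per-group MIN condition

Corrected query:
SELECT genre, MIN(rating) FROM movies GROUP BY genre HAVING MIN(rating) >= 6.5

Result:
genre  | MIN(rating)
-------+------------
Action | 6.5        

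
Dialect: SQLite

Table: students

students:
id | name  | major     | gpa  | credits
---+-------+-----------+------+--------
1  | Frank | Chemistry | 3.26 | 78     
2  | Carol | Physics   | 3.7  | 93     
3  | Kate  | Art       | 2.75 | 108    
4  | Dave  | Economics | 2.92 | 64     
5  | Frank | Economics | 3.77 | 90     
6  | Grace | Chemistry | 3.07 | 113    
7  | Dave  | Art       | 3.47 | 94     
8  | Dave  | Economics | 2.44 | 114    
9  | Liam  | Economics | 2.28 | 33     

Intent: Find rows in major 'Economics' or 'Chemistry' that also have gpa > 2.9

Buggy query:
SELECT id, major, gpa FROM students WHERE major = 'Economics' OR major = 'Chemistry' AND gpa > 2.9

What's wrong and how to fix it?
Bug: AND binds tighter than OR, so this parses as major = 'Economics' OR (major = 'Chemistry' AND gpa > 2.9)

Fix: Add parentheses around the OR so the AND applies to both alternatives

Corrected query:
SELECT id, major, gpa FROM students WHERE (major = 'Economics' OR major = 'Chemistry') AND gpa > 2.9

Result:
id | major     | gpa 
---+-----------+-----
1  | Chemistry | 3.26
4  | Economics | 2.92
5  | Economics | 3.77
6  | Chemistry | 3.07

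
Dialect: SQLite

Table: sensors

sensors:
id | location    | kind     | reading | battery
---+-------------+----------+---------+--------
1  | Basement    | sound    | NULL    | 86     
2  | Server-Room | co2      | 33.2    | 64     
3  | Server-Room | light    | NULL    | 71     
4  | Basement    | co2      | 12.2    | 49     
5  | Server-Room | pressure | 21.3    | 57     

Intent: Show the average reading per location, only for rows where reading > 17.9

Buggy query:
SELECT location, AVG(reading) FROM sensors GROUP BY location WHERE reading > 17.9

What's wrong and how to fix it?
Bug: Row-level WHERE must come before GROUP BY in the clause order

Fix: Place WHERE between FROM and GROUP BY

Corrected query:
SELECT location, AVG(reading) FROM sensors WHERE reading > 17.9 GROUP BY location

Result:
location    | AVG(reading)
------------+-------------
Server-Room | 27.25       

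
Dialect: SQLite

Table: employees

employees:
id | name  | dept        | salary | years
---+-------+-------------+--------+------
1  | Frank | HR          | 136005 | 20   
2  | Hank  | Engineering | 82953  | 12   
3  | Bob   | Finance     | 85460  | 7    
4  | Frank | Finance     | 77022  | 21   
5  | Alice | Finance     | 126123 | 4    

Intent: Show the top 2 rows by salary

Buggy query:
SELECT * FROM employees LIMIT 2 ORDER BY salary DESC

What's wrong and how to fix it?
Bug: LIMIT must come after ORDER BY

Fix: Sort with ORDER BY, then apply LIMIT

Corrected query:
SELECT * FROM employees ORDER BY salary DESC LIMIT 2

Result:
id | name  | dept    | salary | years
---+-------+---------+--------+------
1  | Frank | HR      | 136005 | 20   
5  | Alice | Finance | 126123 | 4    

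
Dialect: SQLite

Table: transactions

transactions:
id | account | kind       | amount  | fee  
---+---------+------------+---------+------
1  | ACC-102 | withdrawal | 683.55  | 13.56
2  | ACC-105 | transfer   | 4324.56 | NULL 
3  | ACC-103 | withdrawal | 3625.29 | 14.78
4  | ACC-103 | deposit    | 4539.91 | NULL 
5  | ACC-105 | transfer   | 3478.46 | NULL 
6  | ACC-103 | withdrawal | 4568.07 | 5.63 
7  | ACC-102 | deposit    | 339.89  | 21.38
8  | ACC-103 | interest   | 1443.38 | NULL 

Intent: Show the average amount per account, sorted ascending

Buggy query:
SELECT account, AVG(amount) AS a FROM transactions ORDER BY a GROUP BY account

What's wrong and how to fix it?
Bug: ORDER BY appears before GROUP BY; SQL clause order requires GROUP BY first

Fix: Reorder: SELECT … FROM … GROUP BY … ORDER BY …

Corrected query:
SELECT account, AVG(amount) AS a FROM transactions GROUP BY account ORDER BY a

Result:
account | a        
--------+----------
ACC-102 | 511.72   
ACC-103 | 3544.1625
ACC-105 | 3901.51  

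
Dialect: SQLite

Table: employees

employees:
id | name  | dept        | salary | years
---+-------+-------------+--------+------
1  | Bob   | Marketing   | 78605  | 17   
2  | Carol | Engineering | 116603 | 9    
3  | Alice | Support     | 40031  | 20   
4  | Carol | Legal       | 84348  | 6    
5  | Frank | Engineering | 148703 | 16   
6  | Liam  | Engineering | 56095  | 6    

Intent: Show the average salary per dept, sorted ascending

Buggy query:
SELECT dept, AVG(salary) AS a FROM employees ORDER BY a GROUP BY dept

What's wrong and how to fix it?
Bug: ORDER BY appears before GROUP BY; SQL clause order requires GROUP BY first

Fix: Reorder: SELECT … FROM … GROUP BY … ORDER BY …

Corrected query:
SELECT dept, AVG(salary) AS a FROM employees GROUP BY dept ORDER BY a

Result:
dept        | a            
------------+--------------
Support     | 40031        
Marketing   | 78605        
Legal       | 84348        
Engineering | 107133.666667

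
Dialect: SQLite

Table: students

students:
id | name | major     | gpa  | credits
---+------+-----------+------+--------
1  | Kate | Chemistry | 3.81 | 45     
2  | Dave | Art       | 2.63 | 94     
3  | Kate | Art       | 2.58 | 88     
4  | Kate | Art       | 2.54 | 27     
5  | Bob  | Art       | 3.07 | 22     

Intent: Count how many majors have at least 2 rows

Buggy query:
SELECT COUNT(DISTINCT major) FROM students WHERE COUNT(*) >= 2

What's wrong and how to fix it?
Bug: COUNT(*) cannot appear in WHERE; the per-group count doesn't exist yet

Fix: Use a subquery that GROUPs and filters with HAVING, then count its rows

Corrected query:
SELECT COUNT(*) FROM (SELECT major FROM students GROUP BY major HAVING COUNT(*) >= 2)

Result:
COUNT(*)
--------
1       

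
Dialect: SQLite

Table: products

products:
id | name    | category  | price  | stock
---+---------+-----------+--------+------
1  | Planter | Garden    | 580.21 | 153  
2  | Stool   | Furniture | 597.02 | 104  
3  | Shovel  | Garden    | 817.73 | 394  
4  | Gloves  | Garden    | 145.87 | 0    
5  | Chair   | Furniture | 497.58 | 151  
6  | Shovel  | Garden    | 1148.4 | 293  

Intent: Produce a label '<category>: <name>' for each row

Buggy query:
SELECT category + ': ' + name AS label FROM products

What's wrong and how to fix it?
Bug: SQLite uses || for string concatenation; + coerces text to numbers (yielding 0)

Fix: Replace + with || to concatenate text

Corrected query:
SELECT category || ': ' || name AS label FROM products

Result:
label           
----------------
Garden: Planter 
Furniture: Stool
Garden: Shovel  
Garden: Gloves  
Furniture: Chair
Garden: Shovel  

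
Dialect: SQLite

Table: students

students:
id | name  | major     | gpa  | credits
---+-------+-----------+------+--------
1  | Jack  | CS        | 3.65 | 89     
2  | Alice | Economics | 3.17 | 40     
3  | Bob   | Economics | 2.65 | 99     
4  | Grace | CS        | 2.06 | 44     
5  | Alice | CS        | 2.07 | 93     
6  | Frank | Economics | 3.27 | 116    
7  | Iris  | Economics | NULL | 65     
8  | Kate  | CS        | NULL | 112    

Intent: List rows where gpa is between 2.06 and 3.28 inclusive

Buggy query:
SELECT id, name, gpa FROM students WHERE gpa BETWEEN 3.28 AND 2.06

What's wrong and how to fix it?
Bug: The bounds are reversed; BETWEEN a AND b requires a <= b to match anything

Fix: Write BETWEEN 2.06 AND 3.28

Corrected query:
SELECT id, name, gpa FROM students WHERE gpa BETWEEN 2.06 AND 3.28

Result:
id | name  | gpa 
---+-------+-----
2  | Alice | 3.17
3  | Bob   | 2.65
4  | Grace | 2.06
5  | Alice | 2.07
6  | Frank | 3.27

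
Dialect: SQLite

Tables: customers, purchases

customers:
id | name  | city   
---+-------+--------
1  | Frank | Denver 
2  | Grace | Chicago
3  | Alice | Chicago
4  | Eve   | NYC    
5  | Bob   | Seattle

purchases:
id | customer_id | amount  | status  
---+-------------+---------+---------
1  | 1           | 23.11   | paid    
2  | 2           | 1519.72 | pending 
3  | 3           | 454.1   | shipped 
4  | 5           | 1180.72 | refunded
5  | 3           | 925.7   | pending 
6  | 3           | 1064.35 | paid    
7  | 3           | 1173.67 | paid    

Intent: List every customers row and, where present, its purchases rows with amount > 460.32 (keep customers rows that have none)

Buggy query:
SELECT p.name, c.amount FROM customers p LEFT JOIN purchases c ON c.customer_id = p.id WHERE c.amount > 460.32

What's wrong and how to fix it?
Bug: Filtering c.amount in WHERE discards the NULL rows produced by LEFT JOIN, turning it into an inner join

Fix: Put 'c.amount > 460.32' in the JOIN's ON clause instead of WHERE

Corrected query:
SELECT p.name, c.amount FROM customers p LEFT JOIN purchases c ON c.customer_id = p.id AND c.amount > 460.32

Result:
name  | amount 
------+--------
Frank | NULL   
Grace | 1519.72
Alice | 925.7  
Alice | 1064.35
Alice | 1173.67
Eve   | NULL   
Bob   | 1180.72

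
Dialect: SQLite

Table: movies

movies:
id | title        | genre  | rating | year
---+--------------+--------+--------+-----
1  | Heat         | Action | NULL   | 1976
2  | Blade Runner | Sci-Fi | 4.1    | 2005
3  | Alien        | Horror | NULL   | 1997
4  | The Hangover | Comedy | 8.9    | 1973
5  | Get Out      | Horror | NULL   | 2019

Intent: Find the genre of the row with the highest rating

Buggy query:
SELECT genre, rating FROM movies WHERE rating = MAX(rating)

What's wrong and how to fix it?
Bug: MAX(rating) is an aggregate and cannot be used directly in WHERE

Fix: Wrap MAX in a scalar subquery so WHERE compares against a single value

Corrected query:
SELECT genre, rating FROM movies WHERE rating = (SELECT MAX(rating) FROM movies)

Result:
genre  | rating
-------+-------
Comedy | 8.9   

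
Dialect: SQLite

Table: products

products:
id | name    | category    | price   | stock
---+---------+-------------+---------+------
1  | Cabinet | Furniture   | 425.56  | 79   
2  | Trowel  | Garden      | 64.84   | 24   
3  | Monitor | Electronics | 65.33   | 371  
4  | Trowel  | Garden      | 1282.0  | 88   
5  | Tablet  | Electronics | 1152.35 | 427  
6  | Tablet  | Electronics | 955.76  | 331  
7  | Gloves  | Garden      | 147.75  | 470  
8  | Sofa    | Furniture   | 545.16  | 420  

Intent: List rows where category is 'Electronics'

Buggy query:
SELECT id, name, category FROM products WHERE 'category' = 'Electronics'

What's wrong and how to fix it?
Bug: 'category' in single quotes is a string literal, not the column; the comparison is literal-vs-literal and never true

Fix: Reference the column as category without single quotes

Corrected query:
SELECT id, name, category FROM products WHERE category = 'Electronics'

Result:
id | name    | category   
---+---------+------------
3  | Monitor | Electronics
5  | Tablet  | Electronics
6  | Tablet  | Electronics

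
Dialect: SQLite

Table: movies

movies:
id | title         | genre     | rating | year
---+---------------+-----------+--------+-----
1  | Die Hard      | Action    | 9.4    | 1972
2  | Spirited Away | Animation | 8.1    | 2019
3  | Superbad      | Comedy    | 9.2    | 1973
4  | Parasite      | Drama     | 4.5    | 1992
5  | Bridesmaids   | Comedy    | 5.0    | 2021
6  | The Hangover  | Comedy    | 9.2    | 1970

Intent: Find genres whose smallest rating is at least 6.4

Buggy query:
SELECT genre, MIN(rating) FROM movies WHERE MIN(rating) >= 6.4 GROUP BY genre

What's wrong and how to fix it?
Bug: MIN() in WHERE is a misuse of aggregate

Fix: Replace WHERE with HAVING after the GROUP BY

Corrected query:
SELECT genre, MIN(rating) FROM movies GROUP BY genre HAVING MIN(rating) >= 6.4

Result:
genre     | MIN(rating)
----------+------------
Action    | 9.4        
Animation | 8.1        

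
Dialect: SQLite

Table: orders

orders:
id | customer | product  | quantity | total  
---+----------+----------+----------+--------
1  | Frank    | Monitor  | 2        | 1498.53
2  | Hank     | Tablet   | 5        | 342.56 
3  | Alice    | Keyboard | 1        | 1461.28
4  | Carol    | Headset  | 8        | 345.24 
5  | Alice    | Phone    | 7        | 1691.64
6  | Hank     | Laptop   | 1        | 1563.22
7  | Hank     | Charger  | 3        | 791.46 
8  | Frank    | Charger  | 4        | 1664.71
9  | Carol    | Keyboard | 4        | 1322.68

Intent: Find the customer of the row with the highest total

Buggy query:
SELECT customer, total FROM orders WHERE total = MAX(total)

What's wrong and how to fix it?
Bug: MAX(total) is an aggregate and cannot be used directly in WHERE

Fix: Wrap MAX in a scalar subquery so WHERE compares against a single value

Corrected query:
SELECT customer, total FROM orders WHERE total = (SELECT MAX(total) FROM orders)

Result:
customer | total  
---------+--------
Alice    | 1691.64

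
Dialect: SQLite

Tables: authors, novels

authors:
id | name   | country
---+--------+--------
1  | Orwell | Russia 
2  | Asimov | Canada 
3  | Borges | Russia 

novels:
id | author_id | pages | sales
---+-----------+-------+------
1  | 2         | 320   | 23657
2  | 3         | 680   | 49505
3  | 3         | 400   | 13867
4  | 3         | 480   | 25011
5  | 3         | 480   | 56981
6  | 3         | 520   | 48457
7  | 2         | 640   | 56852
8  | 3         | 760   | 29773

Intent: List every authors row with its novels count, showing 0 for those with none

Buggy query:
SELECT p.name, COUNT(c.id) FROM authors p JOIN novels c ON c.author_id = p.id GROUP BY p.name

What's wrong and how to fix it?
Bug: An inner join excludes parents with zero children

Fix: Use LEFT JOIN so parents without children still appear (COUNT(c.id) gives 0)

Corrected query:
SELECT p.name, COUNT(c.id) FROM authors p LEFT JOIN novels c ON c.author_id = p.id GROUP BY p.name

Result:
name   | COUNT(c.id)
-------+------------
Asimov | 2          
Borges | 6          
Orwell | 0          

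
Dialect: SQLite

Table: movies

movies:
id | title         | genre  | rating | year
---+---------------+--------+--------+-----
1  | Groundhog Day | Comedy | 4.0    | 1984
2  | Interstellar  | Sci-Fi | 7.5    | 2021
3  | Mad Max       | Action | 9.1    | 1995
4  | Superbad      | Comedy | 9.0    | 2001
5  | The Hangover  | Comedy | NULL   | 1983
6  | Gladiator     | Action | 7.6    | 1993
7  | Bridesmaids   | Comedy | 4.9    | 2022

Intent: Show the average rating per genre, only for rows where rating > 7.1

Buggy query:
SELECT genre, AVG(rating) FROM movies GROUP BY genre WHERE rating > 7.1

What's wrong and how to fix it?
Bug: WHERE cannot follow GROUP BY

Fix: Place WHERE between FROM and GROUP BY

Corrected query:
SELECT genre, AVG(rating) FROM movies WHERE rating > 7.1 GROUP BY genre

Result:
genre  | AVG(rating)
-------+------------
Action | 8.35       
Comedy | 9          
Sci-Fi | 7.5        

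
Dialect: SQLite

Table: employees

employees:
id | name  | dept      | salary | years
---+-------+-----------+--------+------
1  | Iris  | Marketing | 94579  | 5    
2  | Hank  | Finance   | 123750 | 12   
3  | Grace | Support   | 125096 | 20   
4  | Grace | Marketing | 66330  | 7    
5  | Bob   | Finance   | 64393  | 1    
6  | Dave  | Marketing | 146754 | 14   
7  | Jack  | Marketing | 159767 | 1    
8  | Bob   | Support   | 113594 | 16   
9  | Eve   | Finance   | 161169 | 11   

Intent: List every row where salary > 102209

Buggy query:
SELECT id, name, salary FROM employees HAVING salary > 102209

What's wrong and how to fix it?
Bug: HAVING filters the output of aggregation, but this query has no GROUP BY and no aggregate functions, so SQLite rejects it (HAVING clause on a non-aggregate query); the condition here is per row

Fix: Replace HAVING with WHERE since the condition applies to individual rows

Corrected query:
SELECT id, name, salary FROM employees WHERE salary > 102209

Result:
id | name  | salary
---+-------+-------
2  | Hank  | 123750
3  | Grace | 125096
6  | Dave  | 146754
7  | Jack  | 159767
8  | Bob   | 113594
9  | Eve   | 161169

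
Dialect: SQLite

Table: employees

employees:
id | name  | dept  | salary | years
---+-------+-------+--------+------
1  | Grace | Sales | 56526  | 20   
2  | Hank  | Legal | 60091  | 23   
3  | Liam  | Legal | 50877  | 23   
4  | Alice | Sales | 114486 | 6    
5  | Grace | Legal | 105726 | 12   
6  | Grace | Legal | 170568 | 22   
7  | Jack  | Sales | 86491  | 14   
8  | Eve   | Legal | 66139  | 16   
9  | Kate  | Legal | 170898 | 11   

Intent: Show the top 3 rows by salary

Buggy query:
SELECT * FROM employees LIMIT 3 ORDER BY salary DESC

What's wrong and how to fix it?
Bug: LIMIT must come after ORDER BY

Fix: Swap the clauses: ORDER BY first, then LIMIT

Corrected query:
SELECT * FROM employees ORDER BY salary DESC LIMIT 3

Result:
id | name  | dept  | salary | years
---+-------+-------+--------+------
9  | Kate  | Legal | 170898 | 11   
6  | Grace | Legal | 170568 | 22   
4  | Alice | Sales | 114486 | 6    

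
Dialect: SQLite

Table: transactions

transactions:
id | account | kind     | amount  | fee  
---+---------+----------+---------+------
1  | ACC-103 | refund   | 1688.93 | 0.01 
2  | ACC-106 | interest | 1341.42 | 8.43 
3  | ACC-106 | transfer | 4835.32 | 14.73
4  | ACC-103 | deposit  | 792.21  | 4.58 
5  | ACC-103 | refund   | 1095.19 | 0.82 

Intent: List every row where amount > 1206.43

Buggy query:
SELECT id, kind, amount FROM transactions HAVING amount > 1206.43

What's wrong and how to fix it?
Bug: HAVING filters the output of aggregation, but this query has no GROUP BY and no aggregate functions, so SQLite rejects it (HAVING clause on a non-aggregate query); the condition here is per row

Fix: Use WHERE for row-level filtering

Corrected query:
SELECT id, kind, amount FROM transactions WHERE amount > 1206.43

Result:
id | kind     | amount 
---+----------+--------
1  | refund   | 1688.93
2  | interest | 1341.42
3  | transfer | 4835.32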